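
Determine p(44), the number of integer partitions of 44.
75175

p(n) counts ways to write n as a sum of positive integers (order ignored).
Euler's pentagonal recurrence: p(k) = p(k-1) + p(k-2) - p(k-5) - p(k-7) + p(k-12) + p(k-15) - ... (offsets j(3j∓1)/2, signs ++--, p(0)=1, p(<0)=0).
DP table for k = 0..43: p(0)=1, p(1)=1, p(2)=2, p(3)=3, p(4)=5, p(5)=7, p(6)=11, p(7)=15, p(8)=22, p(9)=30, p(10)=42, p(11)=56, p(12)=77, p(13)=101, p(14)=135, p(15)=176, p(16)=231, p(17)=297, p(18)=385, p(19)=490, p(20)=627, p(21)=792, p(22)=1002, p(23)=1255, p(24)=1575, p(25)=1958, p(26)=2436, p(27)=3010, p(28)=3718, p(29)=4565, p(30)=5604, p(31)=6842, p(32)=8349, p(33)=10143, p(34)=12310, p(35)=14883, p(36)=17977, p(37)=21637, p(38)=26015, p(39)=31185, p(40)=37338, p(41)=44583, p(42)=53174, p(43)=63261.
Final step: p(44) = p(43) + p(42) - p(39) - p(37) + p(32) + p(29) - p(22) - p(18) + p(9) + p(4)
= 63261 + 53174 - 31185 - 21637 + 8349 + 4565 - 1002 - 385 + 30 + 5
= 75175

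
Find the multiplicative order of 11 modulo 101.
100

101 is prime, so ord(11) divides φ(101) = 100.
Divisors of 100: 1, 2, 4, 5, 10, 20, 25, 50, 100.
Repeated squaring: 11^1 ≡ 11, 11^2 ≡ 20, 11^4 ≡ 97, 11^8 ≡ 16, 11^16 ≡ 54, 11^32 ≡ 88, 11^64 ≡ 68 (mod 101).
Test 11^d mod 101 for each divisor d in increasing order:
11^1 ≡ 11
11^2 ≡ 20
11^4 ≡ 97
11^5 = 11^4·11^1 ≡ 57
11^10 = 11^8·11^2 ≡ 17
11^20 = 11^16·11^4 ≡ 87
11^25 = 11^16·11^8·11^1 ≡ 10
11^50 = 11^32·11^16·11^2 ≡ 100
11^100 = 11^64·11^32·11^4 ≡ 1  ← first divisor giving 1
The order is 100.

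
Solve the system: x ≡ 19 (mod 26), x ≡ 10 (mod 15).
175

Using Chinese Remainder Theorem:
M = 26 × 15 = 390
M1 = 15, M2 = 26
y1 = 15^(-1) mod 26 = 7
y2 = 26^(-1) mod 15 = 11
x = (19×15×7 + 10×26×11) mod 390 = 175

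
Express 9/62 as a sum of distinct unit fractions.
1/7 + 1/434

Greedy algorithm:
9/62: ceiling(62/9) = 7, use 1/7
1/434: ceiling(434/1) = 434, use 1/434
Result: 9/62 = 1/7 + 1/434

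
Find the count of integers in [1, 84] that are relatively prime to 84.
24

84 = 2^2 × 3 × 7
φ(n) = n × ∏(1 - 1/p) for each prime p dividing n
φ(84) = 84 × (1 - 1/2) × (1 - 1/3) × (1 - 1/7) = 24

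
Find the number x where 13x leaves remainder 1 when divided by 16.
5

gcd(13, 16) = 1, so the inverse exists.
Extended Euclidean algorithm on (16, 13):
16 = 1 × 13 + 3  ⟹  3 = (1)·16 + (-1)·13
13 = 4 × 3 + 1  ⟹  1 = (-4)·16 + (5)·13
So (5)·13 ≡ 1 (mod 16), i.e. 13^(-1) ≡ 5 (mod 16).
Check: 13 × 5 = 65 ≡ 1 (mod 16)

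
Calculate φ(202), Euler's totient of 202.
100

202 = 2 × 101
φ(n) = n × ∏(1 - 1/p) for each prime p dividing n
φ(202) = 202 × (1 - 1/2) × (1 - 1/101) = 100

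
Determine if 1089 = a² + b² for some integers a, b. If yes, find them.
0² + 33² (a=0, b=33)

Factorization: 1089 = 3^2 × 11^2
By Fermat: n is sum of two squares iff every prime p ≡ 3 (mod 4) appears to even power.
All primes ≡ 3 (mod 4) appear to even power.
Search a = 0, 1, 2, … for 1089 - a² a perfect square: first hit at a = 0: 1089 - 0 = 1089 = 33².
1089 = 0² + 33² = 0 + 1089 ✓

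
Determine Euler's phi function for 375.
200

375 = 3 × 5^3
φ(n) = n × ∏(1 - 1/p) for each prime p dividing n
φ(375) = 375 × (1 - 1/3) × (1 - 1/5) = 200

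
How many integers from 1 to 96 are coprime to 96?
32

96 = 2^5 × 3
φ(n) = n × ∏(1 - 1/p) for each prime p dividing n
φ(96) = 96 × (1 - 1/2) × (1 - 1/3) = 32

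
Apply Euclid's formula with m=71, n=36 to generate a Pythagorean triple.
(3745, 5112, 6337)

Euclid's formula: a = m² - n², b = 2mn, c = m² + n²
m = 71, n = 36
a = 71² - 36² = 5041 - 1296 = 3745
b = 2 × 71 × 36 = 5112
c = 71² + 36² = 5041 + 1296 = 6337
Verification: 3745² + 5112² = 14025025 + 26132544 = 40157569 = 6337² ✓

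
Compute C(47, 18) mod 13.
12

Using Lucas' theorem:
Write n=47 and k=18 in base 13:
n in base 13: [3, 8]
k in base 13: [1, 5]
C(47,18) mod 13 = ∏ C(n_i, k_i) mod 13
Digit binomials (mod 13): C(3,1) = 3; C(8,5) = 56 ≡ 4
Product: 3 × 4 = 12 ≡ 12 (mod 13)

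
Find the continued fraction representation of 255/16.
[15; 1, 15]

Euclidean algorithm steps:
255 = 15 × 16 + 15
16 = 1 × 15 + 1
15 = 15 × 1 + 0
Continued fraction: [15; 1, 15]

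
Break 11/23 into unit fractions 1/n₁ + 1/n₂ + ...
1/3 + 1/7 + 1/483

Greedy algorithm:
11/23: ceiling(23/11) = 3, use 1/3
10/69: ceiling(69/10) = 7, use 1/7
1/483: ceiling(483/1) = 483, use 1/483
Result: 11/23 = 1/3 + 1/7 + 1/483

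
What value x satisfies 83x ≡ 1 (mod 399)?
125

gcd(83, 399) = 1, so the inverse exists.
Extended Euclidean algorithm on (399, 83):
399 = 4 × 83 + 67  ⟹  67 = (1)·399 + (-4)·83
83 = 1 × 67 + 16  ⟹  16 = (-1)·399 + (5)·83
67 = 4 × 16 + 3  ⟹  3 = (5)·399 + (-24)·83
16 = 5 × 3 + 1  ⟹  1 = (-26)·399 + (125)·83
So (125)·83 ≡ 1 (mod 399), i.e. 83^(-1) ≡ 125 (mod 399).
Check: 83 × 125 = 10375 ≡ 1 (mod 399)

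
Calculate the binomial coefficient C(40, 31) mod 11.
0

Using Lucas' theorem:
Write n=40 and k=31 in base 11:
n in base 11: [3, 7]
k in base 11: [2, 9]
C(40,31) mod 11 = ∏ C(n_i, k_i) mod 11
Digit binomials (mod 11): C(3,2) = 3; C(7,9) = 0 (k_i > n_i)
Product: 3 × 0 = 0 ≡ 0 (mod 11)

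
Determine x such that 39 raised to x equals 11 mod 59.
43

Baby-step giant-step with step n = ⌈√59⌉ = 8.
Baby steps 39^j mod 59 (j:value) for j=0..7: 0:1, 1:39, 2:46, 3:24, 4:51, 5:42, 6:45, 7:44.
Giant-step multiplier: 39^(-8) ≡ 39^(58-8) = 39^50 ≡ 12 (mod 59).
Giant steps γ_i = 11·12^i mod 59: γ_0=11, γ_1=14, γ_2=50, γ_3=10, γ_4=2, γ_5=24 (in table at j=3).
x = i·n + j = 5·8 + 3 = 43.
Check: 39^43 ≡ 11 (mod 59).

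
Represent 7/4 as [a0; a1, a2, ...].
[1; 1, 3]

Euclidean algorithm steps:
7 = 1 × 4 + 3
4 = 1 × 3 + 1
3 = 3 × 1 + 0
Continued fraction: [1; 1, 3]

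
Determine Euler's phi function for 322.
132

322 = 2 × 7 × 23
φ(n) = n × ∏(1 - 1/p) for each prime p dividing n
φ(322) = 322 × (1 - 1/2) × (1 - 1/7) × (1 - 1/23) = 132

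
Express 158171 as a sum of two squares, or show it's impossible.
Not possible

Factorization: 158171 = 13 × 23^3
By Fermat: n is sum of two squares iff every prime p ≡ 3 (mod 4) appears to even power.
Prime(s) ≡ 3 (mod 4) with odd exponent: [(23, 3)]
Therefore 158171 cannot be expressed as a² + b².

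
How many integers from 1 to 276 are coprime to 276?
88

276 = 2^2 × 3 × 23
φ(n) = n × ∏(1 - 1/p) for each prime p dividing n
φ(276) = 276 × (1 - 1/2) × (1 - 1/3) × (1 - 1/23) = 88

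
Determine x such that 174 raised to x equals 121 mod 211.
138

Baby-step giant-step with step n = ⌈√211⌉ = 15.
Baby steps 174^j mod 211 (j:value) for j=0..14: 0:1, 1:174, 2:103, 3:198, 4:59, 5:138, 6:169, 7:77, 8:105, 9:124, 10:54, 11:112, 12:76, 13:142, 14:21.
Giant-step multiplier: 174^(-15) ≡ 174^(210-15) = 174^195 ≡ 63 (mod 211).
Giant steps γ_i = 121·63^i mod 211: γ_0=121, γ_1=27, γ_2=13, γ_3=186, γ_4=113, γ_5=156, γ_6=122, γ_7=90, γ_8=184, γ_9=198 (in table at j=3).
x = i·n + j = 9·15 + 3 = 138.
Check: 174^138 ≡ 121 (mod 211).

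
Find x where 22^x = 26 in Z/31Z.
25

Baby-step giant-step with step n = ⌈√31⌉ = 6.
Baby steps 22^j mod 31 (j:value) for j=0..5: 0:1, 1:22, 2:19, 3:15, 4:20, 5:6.
Giant-step multiplier: 22^(-6) ≡ 22^(30-6) = 22^24 ≡ 4 (mod 31).
Giant steps γ_i = 26·4^i mod 31: γ_0=26, γ_1=11, γ_2=13, γ_3=21, γ_4=22 (in table at j=1).
x = i·n + j = 4·6 + 1 = 25.
Check: 22^25 ≡ 26 (mod 31).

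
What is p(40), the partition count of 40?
37338

p(n) counts ways to write n as a sum of positive integers (order ignored).
Euler's pentagonal recurrence: p(k) = p(k-1) + p(k-2) - p(k-5) - p(k-7) + p(k-12) + p(k-15) - ... (offsets j(3j∓1)/2, signs ++--, p(0)=1, p(<0)=0).
DP table for k = 0..39: p(0)=1, p(1)=1, p(2)=2, p(3)=3, p(4)=5, p(5)=7, p(6)=11, p(7)=15, p(8)=22, p(9)=30, p(10)=42, p(11)=56, p(12)=77, p(13)=101, p(14)=135, p(15)=176, p(16)=231, p(17)=297, p(18)=385, p(19)=490, p(20)=627, p(21)=792, p(22)=1002, p(23)=1255, p(24)=1575, p(25)=1958, p(26)=2436, p(27)=3010, p(28)=3718, p(29)=4565, p(30)=5604, p(31)=6842, p(32)=8349, p(33)=10143, p(34)=12310, p(35)=14883, p(36)=17977, p(37)=21637, p(38)=26015, p(39)=31185.
Final step: p(40) = p(39) + p(38) - p(35) - p(33) + p(28) + p(25) - p(18) - p(14) + p(5) + p(0)
= 31185 + 26015 - 14883 - 10143 + 3718 + 1958 - 385 - 135 + 7 + 1
= 37338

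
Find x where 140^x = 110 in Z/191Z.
51

Baby-step giant-step with step n = ⌈√191⌉ = 14.
Baby steps 140^j mod 191 (j:value) for j=0..13: 0:1, 1:140, 2:118, 3:94, 4:172, 5:14, 6:50, 7:124, 8:170, 9:116, 10:5, 11:127, 12:17, 13:88.
Giant-step multiplier: 140^(-14) ≡ 140^(190-14) = 140^176 ≡ 2 (mod 191).
Giant steps γ_i = 110·2^i mod 191: γ_0=110, γ_1=29, γ_2=58, γ_3=116 (in table at j=9).
x = i·n + j = 3·14 + 9 = 51.
Check: 140^51 ≡ 110 (mod 191).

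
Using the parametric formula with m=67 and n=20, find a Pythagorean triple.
(4089, 2680, 4889)

Euclid's formula: a = m² - n², b = 2mn, c = m² + n²
m = 67, n = 20
a = 67² - 20² = 4489 - 400 = 4089
b = 2 × 67 × 20 = 2680
c = 67² + 20² = 4489 + 400 = 4889
Verification: 4089² + 2680² = 16719921 + 7182400 = 23902321 = 4889² ✓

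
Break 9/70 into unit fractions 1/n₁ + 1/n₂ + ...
1/8 + 1/280

Greedy algorithm:
9/70: ceiling(70/9) = 8, use 1/8
1/280: ceiling(280/1) = 280, use 1/280
Result: 9/70 = 1/8 + 1/280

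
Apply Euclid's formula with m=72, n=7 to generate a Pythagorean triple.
(5135, 1008, 5233)

Euclid's formula: a = m² - n², b = 2mn, c = m² + n²
m = 72, n = 7
a = 72² - 7² = 5184 - 49 = 5135
b = 2 × 72 × 7 = 1008
c = 72² + 7² = 5184 + 49 = 5233
Verification: 5135² + 1008² = 26368225 + 1016064 = 27384289 = 5233² ✓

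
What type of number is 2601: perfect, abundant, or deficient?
deficient

Proper divisors of 2601: sum = 1 + 3 + 9 + 17 + 51 + 153 + 289 + 867 = 1390
Since 1390 < 2601, 2601 is deficient.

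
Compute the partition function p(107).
431149389

p(n) counts ways to write n as a sum of positive integers (order ignored).
Euler's pentagonal recurrence: p(k) = p(k-1) + p(k-2) - p(k-5) - p(k-7) + p(k-12) + p(k-15) - ... (offsets j(3j∓1)/2, signs ++--, p(0)=1, p(<0)=0).
DP table for k = 0..106: p(0)=1, p(1)=1, p(2)=2, p(3)=3, p(4)=5, p(5)=7, p(6)=11, p(7)=15, p(8)=22, p(9)=30, p(10)=42, p(11)=56, p(12)=77, p(13)=101, p(14)=135, p(15)=176, p(16)=231, p(17)=297, p(18)=385, p(19)=490, p(20)=627, p(21)=792, p(22)=1002, p(23)=1255, p(24)=1575, p(25)=1958, p(26)=2436, p(27)=3010, p(28)=3718, p(29)=4565, p(30)=5604, p(31)=6842, p(32)=8349, p(33)=10143, p(34)=12310, p(35)=14883, p(36)=17977, p(37)=21637, p(38)=26015, p(39)=31185, p(40)=37338, p(41)=44583, p(42)=53174, p(43)=63261, p(44)=75175, p(45)=89134, p(46)=105558, p(47)=124754, p(48)=147273, p(49)=173525, p(50)=204226, p(51)=239943, p(52)=281589, p(53)=329931, p(54)=386155, p(55)=451276, p(56)=526823, p(57)=614154, p(58)=715220, p(59)=831820, p(60)=966467, p(61)=1121505, p(62)=1300156, p(63)=1505499, p(64)=1741630, p(65)=2012558, p(66)=2323520, p(67)=2679689, p(68)=3087735, p(69)=3554345, p(70)=4087968, p(71)=4697205, p(72)=5392783, p(73)=6185689, p(74)=7089500, p(75)=8118264, p(76)=9289091, p(77)=10619863, p(78)=12132164, p(79)=13848650, p(80)=15796476, p(81)=18004327, p(82)=20506255, p(83)=23338469, p(84)=26543660, p(85)=30167357, p(86)=34262962, p(87)=38887673, p(88)=44108109, p(89)=49995925, p(90)=56634173, p(91)=64112359, p(92)=72533807, p(93)=82010177, p(94)=92669720, p(95)=104651419, p(96)=118114304, p(97)=133230930, p(98)=150198136, p(99)=169229875, p(100)=190569292, p(101)=214481126, p(102)=241265379, p(103)=271248950, p(104)=304801365, p(105)=342325709, p(106)=384276336.
Final step: p(107) = p(106) + p(105) - p(102) - p(100) + p(95) + p(92) - p(85) - p(81) + p(72) + p(67) - p(56) - p(50) + p(37) + p(30) - p(15) - p(7)
= 384276336 + 342325709 - 241265379 - 190569292 + 104651419 + 72533807 - 30167357 - 18004327 + 5392783 + 2679689 - 526823 - 204226 + 21637 + 5604 - 176 - 15
= 431149389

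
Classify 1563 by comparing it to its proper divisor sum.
deficient

Proper divisors of 1563: sum = 1 + 3 + 521 = 525
Since 525 < 1563, 1563 is deficient.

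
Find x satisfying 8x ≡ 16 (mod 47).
x ≡ 2 (mod 47)

gcd(8, 47) = 1, which divides 16, so solutions exist.
Find 8^(-1) mod 47 by the extended Euclidean algorithm:
47 = 5 × 8 + 7  ⟹  7 = (1)·47 + (-5)·8
8 = 1 × 7 + 1  ⟹  1 = (-1)·47 + (6)·8
So (6)·8 ≡ 1 (mod 47), i.e. 8^(-1) ≡ 6 (mod 47).
x ≡ 6 × 16 = 96 ≡ 2 (mod 47).
Check: 8 × 2 = 16 ≡ 16 (mod 47).
Unique solution: x ≡ 2 (mod 47)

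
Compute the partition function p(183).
896684817527

p(n) counts ways to write n as a sum of positive integers (order ignored).
Euler's pentagonal recurrence: p(k) = p(k-1) + p(k-2) - p(k-5) - p(k-7) + p(k-12) + p(k-15) - ... (offsets j(3j∓1)/2, signs ++--, p(0)=1, p(<0)=0).
DP table for k = 0..182: p(0)=1, p(1)=1, p(2)=2, p(3)=3, p(4)=5, p(5)=7, p(6)=11, p(7)=15, p(8)=22, p(9)=30, p(10)=42, p(11)=56, p(12)=77, p(13)=101, p(14)=135, p(15)=176, p(16)=231, p(17)=297, p(18)=385, p(19)=490, p(20)=627, p(21)=792, p(22)=1002, p(23)=1255, p(24)=1575, p(25)=1958, p(26)=2436, p(27)=3010, p(28)=3718, p(29)=4565, p(30)=5604, p(31)=6842, p(32)=8349, p(33)=10143, p(34)=12310, p(35)=14883, p(36)=17977, p(37)=21637, p(38)=26015, p(39)=31185, p(40)=37338, p(41)=44583, p(42)=53174, p(43)=63261, p(44)=75175, p(45)=89134, p(46)=105558, p(47)=124754, p(48)=147273, p(49)=173525, p(50)=204226, p(51)=239943, p(52)=281589, p(53)=329931, p(54)=386155, p(55)=451276, p(56)=526823, p(57)=614154, p(58)=715220, p(59)=831820, p(60)=966467, p(61)=1121505, p(62)=1300156, p(63)=1505499, p(64)=1741630, p(65)=2012558, p(66)=2323520, p(67)=2679689, p(68)=3087735, p(69)=3554345, p(70)=4087968, p(71)=4697205, p(72)=5392783, p(73)=6185689, p(74)=7089500, p(75)=8118264, p(76)=9289091, p(77)=10619863, p(78)=12132164, p(79)=13848650, p(80)=15796476, p(81)=18004327, p(82)=20506255, p(83)=23338469, p(84)=26543660, p(85)=30167357, p(86)=34262962, p(87)=38887673, p(88)=44108109, p(89)=49995925, p(90)=56634173, p(91)=64112359, p(92)=72533807, p(93)=82010177, p(94)=92669720, p(95)=104651419, p(96)=118114304, p(97)=133230930, p(98)=150198136, p(99)=169229875, p(100)=190569292, p(101)=214481126, p(102)=241265379, p(103)=271248950, p(104)=304801365, p(105)=342325709, p(106)=384276336, p(107)=431149389, p(108)=483502844, p(109)=541946240, p(110)=607163746, p(111)=679903203, p(112)=761002156, p(113)=851376628, p(114)=952050665, p(115)=1064144451, p(116)=1188908248, p(117)=1327710076, p(118)=1482074143, p(119)=1653668665, p(120)=1844349560, p(121)=2056148051, p(122)=2291320912, p(123)=2552338241, p(124)=2841940500, p(125)=3163127352, p(126)=3519222692, p(127)=3913864295, p(128)=4351078600, p(129)=4835271870, p(130)=5371315400, p(131)=5964539504, p(132)=6620830889, p(133)=7346629512, p(134)=8149040695, p(135)=9035836076, p(136)=10015581680, p(137)=11097645016, p(138)=12292341831, p(139)=13610949895, p(140)=15065878135, p(141)=16670689208, p(142)=18440293320, p(143)=20390982757, p(144)=22540654445, p(145)=24908858009, p(146)=27517052599, p(147)=30388671978, p(148)=33549419497, p(149)=37027355200, p(150)=40853235313, p(151)=45060624582, p(152)=49686288421, p(153)=54770336324, p(154)=60356673280, p(155)=66493182097, p(156)=73232243759, p(157)=80630964769, p(158)=88751778802, p(159)=97662728555, p(160)=107438159466, p(161)=118159068427, p(162)=129913904637, p(163)=142798995930, p(164)=156919475295, p(165)=172389800255, p(166)=189334822579, p(167)=207890420102, p(168)=228204732751, p(169)=250438925115, p(170)=274768617130, p(171)=301384802048, p(172)=330495499613, p(173)=362326859895, p(174)=397125074750, p(175)=435157697830, p(176)=476715857290, p(177)=522115831195, p(178)=571701605655, p(179)=625846753120, p(180)=684957390936, p(181)=749474411781, p(182)=819876908323.
Final step: p(183) = p(182) + p(181) - p(178) - p(176) + p(171) + p(168) - p(161) - p(157) + p(148) + p(143) - p(132) - p(126) + p(113) + p(106) - p(91) - p(83) + p(66) + p(57) - p(38) - p(28) + p(7)
= 819876908323 + 749474411781 - 571701605655 - 476715857290 + 301384802048 + 228204732751 - 118159068427 - 80630964769 + 33549419497 + 20390982757 - 6620830889 - 3519222692 + 851376628 + 384276336 - 64112359 - 23338469 + 2323520 + 614154 - 26015 - 3718 + 15
= 896684817527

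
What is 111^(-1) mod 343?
34

gcd(111, 343) = 1, so the inverse exists.
Extended Euclidean algorithm on (343, 111):
343 = 3 × 111 + 10  ⟹  10 = (1)·343 + (-3)·111
111 = 11 × 10 + 1  ⟹  1 = (-11)·343 + (34)·111
So (34)·111 ≡ 1 (mod 343), i.e. 111^(-1) ≡ 34 (mod 343).
Check: 111 × 34 = 3774 ≡ 1 (mod 343)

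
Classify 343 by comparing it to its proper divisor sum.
deficient

Proper divisors of 343: sum = 1 + 7 + 49 = 57
Since 57 < 343, 343 is deficient.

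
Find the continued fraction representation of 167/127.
[1; 3, 5, 1, 2, 2]

Euclidean algorithm steps:
167 = 1 × 127 + 40
127 = 3 × 40 + 7
40 = 5 × 7 + 5
7 = 1 × 5 + 2
5 = 2 × 2 + 1
2 = 2 × 1 + 0
Continued fraction: [1; 3, 5, 1, 2, 2]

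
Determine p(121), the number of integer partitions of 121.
2056148051

p(n) counts ways to write n as a sum of positive integers (order ignored).
Euler's pentagonal recurrence: p(k) = p(k-1) + p(k-2) - p(k-5) - p(k-7) + p(k-12) + p(k-15) - ... (offsets j(3j∓1)/2, signs ++--, p(0)=1, p(<0)=0).
DP table for k = 0..120: p(0)=1, p(1)=1, p(2)=2, p(3)=3, p(4)=5, p(5)=7, p(6)=11, p(7)=15, p(8)=22, p(9)=30, p(10)=42, p(11)=56, p(12)=77, p(13)=101, p(14)=135, p(15)=176, p(16)=231, p(17)=297, p(18)=385, p(19)=490, p(20)=627, p(21)=792, p(22)=1002, p(23)=1255, p(24)=1575, p(25)=1958, p(26)=2436, p(27)=3010, p(28)=3718, p(29)=4565, p(30)=5604, p(31)=6842, p(32)=8349, p(33)=10143, p(34)=12310, p(35)=14883, p(36)=17977, p(37)=21637, p(38)=26015, p(39)=31185, p(40)=37338, p(41)=44583, p(42)=53174, p(43)=63261, p(44)=75175, p(45)=89134, p(46)=105558, p(47)=124754, p(48)=147273, p(49)=173525, p(50)=204226, p(51)=239943, p(52)=281589, p(53)=329931, p(54)=386155, p(55)=451276, p(56)=526823, p(57)=614154, p(58)=715220, p(59)=831820, p(60)=966467, p(61)=1121505, p(62)=1300156, p(63)=1505499, p(64)=1741630, p(65)=2012558, p(66)=2323520, p(67)=2679689, p(68)=3087735, p(69)=3554345, p(70)=4087968, p(71)=4697205, p(72)=5392783, p(73)=6185689, p(74)=7089500, p(75)=8118264, p(76)=9289091, p(77)=10619863, p(78)=12132164, p(79)=13848650, p(80)=15796476, p(81)=18004327, p(82)=20506255, p(83)=23338469, p(84)=26543660, p(85)=30167357, p(86)=34262962, p(87)=38887673, p(88)=44108109, p(89)=49995925, p(90)=56634173, p(91)=64112359, p(92)=72533807, p(93)=82010177, p(94)=92669720, p(95)=104651419, p(96)=118114304, p(97)=133230930, p(98)=150198136, p(99)=169229875, p(100)=190569292, p(101)=214481126, p(102)=241265379, p(103)=271248950, p(104)=304801365, p(105)=342325709, p(106)=384276336, p(107)=431149389, p(108)=483502844, p(109)=541946240, p(110)=607163746, p(111)=679903203, p(112)=761002156, p(113)=851376628, p(114)=952050665, p(115)=1064144451, p(116)=1188908248, p(117)=1327710076, p(118)=1482074143, p(119)=1653668665, p(120)=1844349560.
Final step: p(121) = p(120) + p(119) - p(116) - p(114) + p(109) + p(106) - p(99) - p(95) + p(86) + p(81) - p(70) - p(64) + p(51) + p(44) - p(29) - p(21) + p(4)
= 1844349560 + 1653668665 - 1188908248 - 952050665 + 541946240 + 384276336 - 169229875 - 104651419 + 34262962 + 18004327 - 4087968 - 1741630 + 239943 + 75175 - 4565 - 792 + 5
= 2056148051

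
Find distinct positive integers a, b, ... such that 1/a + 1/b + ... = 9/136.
1/16 + 1/272

Greedy algorithm:
9/136: ceiling(136/9) = 16, use 1/16
1/272: ceiling(272/1) = 272, use 1/272
Result: 9/136 = 1/16 + 1/272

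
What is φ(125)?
100

125 = 5^3
φ(n) = n × ∏(1 - 1/p) for each prime p dividing n
φ(125) = 125 × (1 - 1/5) = 100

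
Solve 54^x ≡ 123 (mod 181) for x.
151

Baby-step giant-step with step n = ⌈√181⌉ = 14.
Baby steps 54^j mod 181 (j:value) for j=0..13: 0:1, 1:54, 2:20, 3:175, 4:38, 5:61, 6:36, 7:134, 8:177, 9:146, 10:101, 11:24, 12:29, 13:118.
Giant-step multiplier: 54^(-14) ≡ 54^(180-14) = 54^166 ≡ 137 (mod 181).
Giant steps γ_i = 123·137^i mod 181: γ_0=123, γ_1=18, γ_2=113, γ_3=96, γ_4=120, γ_5=150, γ_6=97, γ_7=76, γ_8=95, γ_9=164, γ_10=24 (in table at j=11).
x = i·n + j = 10·14 + 11 = 151.
Check: 54^151 ≡ 123 (mod 181).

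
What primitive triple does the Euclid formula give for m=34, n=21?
(715, 1428, 1597)

Euclid's formula: a = m² - n², b = 2mn, c = m² + n²
m = 34, n = 21
a = 34² - 21² = 1156 - 441 = 715
b = 2 × 34 × 21 = 1428
c = 34² + 21² = 1156 + 441 = 1597
Verification: 715² + 1428² = 511225 + 2039184 = 2550409 = 1597² ✓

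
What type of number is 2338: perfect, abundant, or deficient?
deficient

Proper divisors of 2338: sum = 1 + 2 + 7 + 14 + 167 + 334 + 1169 = 1694
Since 1694 < 2338, 2338 is deficient.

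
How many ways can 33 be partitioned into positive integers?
10143

p(n) counts ways to write n as a sum of positive integers (order ignored).
Euler's pentagonal recurrence: p(k) = p(k-1) + p(k-2) - p(k-5) - p(k-7) + p(k-12) + p(k-15) - ... (offsets j(3j∓1)/2, signs ++--, p(0)=1, p(<0)=0).
DP table for k = 0..32: p(0)=1, p(1)=1, p(2)=2, p(3)=3, p(4)=5, p(5)=7, p(6)=11, p(7)=15, p(8)=22, p(9)=30, p(10)=42, p(11)=56, p(12)=77, p(13)=101, p(14)=135, p(15)=176, p(16)=231, p(17)=297, p(18)=385, p(19)=490, p(20)=627, p(21)=792, p(22)=1002, p(23)=1255, p(24)=1575, p(25)=1958, p(26)=2436, p(27)=3010, p(28)=3718, p(29)=4565, p(30)=5604, p(31)=6842, p(32)=8349.
Final step: p(33) = p(32) + p(31) - p(28) - p(26) + p(21) + p(18) - p(11) - p(7)
= 8349 + 6842 - 3718 - 2436 + 792 + 385 - 56 - 15
= 10143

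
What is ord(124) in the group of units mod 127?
63

127 is prime, so ord(124) divides φ(127) = 126.
Divisors of 126: 1, 2, 3, 6, 7, 9, 14, 18, 21, 42, 63, 126.
Repeated squaring: 124^1 ≡ 124, 124^2 ≡ 9, 124^4 ≡ 81, 124^8 ≡ 84, 124^16 ≡ 71, 124^32 ≡ 88, 124^64 ≡ 124 (mod 127).
Test 124^d mod 127 for each divisor d in increasing order:
124^1 ≡ 124
124^2 ≡ 9
124^3 = 124^2·124^1 ≡ 100
124^6 = 124^4·124^2 ≡ 94
124^7 = 124^4·124^2·124^1 ≡ 99
124^9 = 124^8·124^1 ≡ 2
124^14 = 124^8·124^4·124^2 ≡ 22
124^18 = 124^16·124^2 ≡ 4
124^21 = 124^16·124^4·124^1 ≡ 19
124^42 = 124^32·124^8·124^2 ≡ 107
124^63 = 124^32·124^16·124^8·124^4·124^2·124^1 ≡ 1  ← first divisor giving 1
The order is 63.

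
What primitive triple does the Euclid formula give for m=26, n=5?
(651, 260, 701)

Euclid's formula: a = m² - n², b = 2mn, c = m² + n²
m = 26, n = 5
a = 26² - 5² = 676 - 25 = 651
b = 2 × 26 × 5 = 260
c = 26² + 5² = 676 + 25 = 701
Verification: 651² + 260² = 423801 + 67600 = 491401 = 701² ✓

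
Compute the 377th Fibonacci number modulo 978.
955

Matrix identity: Q^n = [[F_(n+1), F_n], [F_n, F_(n-1)]] with Q = [[1,1],[1,0]].
n = 377 = 101111001₂. Square-and-multiply, entries mod 978:
Q^1 = [[1,1],[1,0]]
Q^2 = (Q^1)² = [[2,1],[1,1]]
Q^5 = (Q^2)²·Q = [[8,5],[5,3]]
Q^11 = (Q^5)²·Q = [[144,89],[89,55]]
Q^23 = (Q^11)²·Q = [[402,295],[295,107]]
Q^47 = (Q^23)²·Q = [[738,217],[217,521]]
Q^94 = (Q^47)² = [[43,341],[341,680]]
Q^188 = (Q^94)² = [[770,87],[87,683]]
Q^377 = (Q^188)²·Q = [[226,955],[955,249]]
F_377 mod 978 = Q^377[0][1] = 955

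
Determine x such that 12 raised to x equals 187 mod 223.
5

Baby-step giant-step with step n = ⌈√223⌉ = 15.
Baby steps 12^j mod 223 (j:value) for j=0..14: 0:1, 1:12, 2:144, 3:167, 4:220, 5:187, 6:14, 7:168, 8:9, 9:108, 10:181, 11:165, 12:196, 13:122, 14:126.
h = 187 is already in the table at j=5, so x = 5.
Check: 12^5 ≡ 187 (mod 223).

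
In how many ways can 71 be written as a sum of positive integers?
4697205

p(n) counts ways to write n as a sum of positive integers (order ignored).
Euler's pentagonal recurrence: p(k) = p(k-1) + p(k-2) - p(k-5) - p(k-7) + p(k-12) + p(k-15) - ... (offsets j(3j∓1)/2, signs ++--, p(0)=1, p(<0)=0).
DP table for k = 0..70: p(0)=1, p(1)=1, p(2)=2, p(3)=3, p(4)=5, p(5)=7, p(6)=11, p(7)=15, p(8)=22, p(9)=30, p(10)=42, p(11)=56, p(12)=77, p(13)=101, p(14)=135, p(15)=176, p(16)=231, p(17)=297, p(18)=385, p(19)=490, p(20)=627, p(21)=792, p(22)=1002, p(23)=1255, p(24)=1575, p(25)=1958, p(26)=2436, p(27)=3010, p(28)=3718, p(29)=4565, p(30)=5604, p(31)=6842, p(32)=8349, p(33)=10143, p(34)=12310, p(35)=14883, p(36)=17977, p(37)=21637, p(38)=26015, p(39)=31185, p(40)=37338, p(41)=44583, p(42)=53174, p(43)=63261, p(44)=75175, p(45)=89134, p(46)=105558, p(47)=124754, p(48)=147273, p(49)=173525, p(50)=204226, p(51)=239943, p(52)=281589, p(53)=329931, p(54)=386155, p(55)=451276, p(56)=526823, p(57)=614154, p(58)=715220, p(59)=831820, p(60)=966467, p(61)=1121505, p(62)=1300156, p(63)=1505499, p(64)=1741630, p(65)=2012558, p(66)=2323520, p(67)=2679689, p(68)=3087735, p(69)=3554345, p(70)=4087968.
Final step: p(71) = p(70) + p(69) - p(66) - p(64) + p(59) + p(56) - p(49) - p(45) + p(36) + p(31) - p(20) - p(14) + p(1)
= 4087968 + 3554345 - 2323520 - 1741630 + 831820 + 526823 - 173525 - 89134 + 17977 + 6842 - 627 - 135 + 1
= 4697205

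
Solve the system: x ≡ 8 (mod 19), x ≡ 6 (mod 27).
141

Using Chinese Remainder Theorem:
M = 19 × 27 = 513
M1 = 27, M2 = 19
y1 = 27^(-1) mod 19 = 12
y2 = 19^(-1) mod 27 = 10
x = (8×27×12 + 6×19×10) mod 513 = 141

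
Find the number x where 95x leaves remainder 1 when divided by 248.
47

gcd(95, 248) = 1, so the inverse exists.
Extended Euclidean algorithm on (248, 95):
248 = 2 × 95 + 58  ⟹  58 = (1)·248 + (-2)·95
95 = 1 × 58 + 37  ⟹  37 = (-1)·248 + (3)·95
58 = 1 × 37 + 21  ⟹  21 = (2)·248 + (-5)·95
37 = 1 × 21 + 16  ⟹  16 = (-3)·248 + (8)·95
21 = 1 × 16 + 5  ⟹  5 = (5)·248 + (-13)·95
16 = 3 × 5 + 1  ⟹  1 = (-18)·248 + (47)·95
So (47)·95 ≡ 1 (mod 248), i.e. 95^(-1) ≡ 47 (mod 248).
Check: 95 × 47 = 4465 ≡ 1 (mod 248)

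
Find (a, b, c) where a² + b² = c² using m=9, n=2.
(77, 36, 85)

Euclid's formula: a = m² - n², b = 2mn, c = m² + n²
m = 9, n = 2
a = 9² - 2² = 81 - 4 = 77
b = 2 × 9 × 2 = 36
c = 9² + 2² = 81 + 4 = 85
Verification: 77² + 36² = 5929 + 1296 = 7225 = 85² ✓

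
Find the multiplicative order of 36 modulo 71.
35

71 is prime, so ord(36) divides φ(71) = 70.
Divisors of 70: 1, 2, 5, 7, 10, 14, 35, 70.
Repeated squaring: 36^1 ≡ 36, 36^2 ≡ 18, 36^4 ≡ 40, 36^8 ≡ 38, 36^16 ≡ 24, 36^32 ≡ 8, 36^64 ≡ 64 (mod 71).
Test 36^d mod 71 for each divisor d in increasing order:
36^1 ≡ 36
36^2 ≡ 18
36^5 = 36^4·36^1 ≡ 20
36^7 = 36^4·36^2·36^1 ≡ 5
36^10 = 36^8·36^2 ≡ 45
36^14 = 36^8·36^4·36^2 ≡ 25
36^35 = 36^32·36^2·36^1 ≡ 1  ← first divisor giving 1
The order is 35.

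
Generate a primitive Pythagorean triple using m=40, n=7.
(1551, 560, 1649)

Euclid's formula: a = m² - n², b = 2mn, c = m² + n²
m = 40, n = 7
a = 40² - 7² = 1600 - 49 = 1551
b = 2 × 40 × 7 = 560
c = 40² + 7² = 1600 + 49 = 1649
Verification: 1551² + 560² = 2405601 + 313600 = 2719201 = 1649² ✓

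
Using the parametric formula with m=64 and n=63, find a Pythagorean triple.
(127, 8064, 8065)

Euclid's formula: a = m² - n², b = 2mn, c = m² + n²
m = 64, n = 63
a = 64² - 63² = 4096 - 3969 = 127
b = 2 × 64 × 63 = 8064
c = 64² + 63² = 4096 + 3969 = 8065
Verification: 127² + 8064² = 16129 + 65028096 = 65044225 = 8065² ✓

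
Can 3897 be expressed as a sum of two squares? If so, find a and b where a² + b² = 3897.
36² + 51² (a=36, b=51)

Factorization: 3897 = 3^2 × 433
By Fermat: n is sum of two squares iff every prime p ≡ 3 (mod 4) appears to even power.
All primes ≡ 3 (mod 4) appear to even power.
Search a = 0, 1, 2, … for 3897 - a² a perfect square: first hit at a = 36: 3897 - 1296 = 2601 = 51².
3897 = 36² + 51² = 1296 + 2601 ✓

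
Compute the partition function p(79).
13848650

p(n) counts ways to write n as a sum of positive integers (order ignored).
Euler's pentagonal recurrence: p(k) = p(k-1) + p(k-2) - p(k-5) - p(k-7) + p(k-12) + p(k-15) - ... (offsets j(3j∓1)/2, signs ++--, p(0)=1, p(<0)=0).
DP table for k = 0..78: p(0)=1, p(1)=1, p(2)=2, p(3)=3, p(4)=5, p(5)=7, p(6)=11, p(7)=15, p(8)=22, p(9)=30, p(10)=42, p(11)=56, p(12)=77, p(13)=101, p(14)=135, p(15)=176, p(16)=231, p(17)=297, p(18)=385, p(19)=490, p(20)=627, p(21)=792, p(22)=1002, p(23)=1255, p(24)=1575, p(25)=1958, p(26)=2436, p(27)=3010, p(28)=3718, p(29)=4565, p(30)=5604, p(31)=6842, p(32)=8349, p(33)=10143, p(34)=12310, p(35)=14883, p(36)=17977, p(37)=21637, p(38)=26015, p(39)=31185, p(40)=37338, p(41)=44583, p(42)=53174, p(43)=63261, p(44)=75175, p(45)=89134, p(46)=105558, p(47)=124754, p(48)=147273, p(49)=173525, p(50)=204226, p(51)=239943, p(52)=281589, p(53)=329931, p(54)=386155, p(55)=451276, p(56)=526823, p(57)=614154, p(58)=715220, p(59)=831820, p(60)=966467, p(61)=1121505, p(62)=1300156, p(63)=1505499, p(64)=1741630, p(65)=2012558, p(66)=2323520, p(67)=2679689, p(68)=3087735, p(69)=3554345, p(70)=4087968, p(71)=4697205, p(72)=5392783, p(73)=6185689, p(74)=7089500, p(75)=8118264, p(76)=9289091, p(77)=10619863, p(78)=12132164.
Final step: p(79) = p(78) + p(77) - p(74) - p(72) + p(67) + p(64) - p(57) - p(53) + p(44) + p(39) - p(28) - p(22) + p(9) + p(2)
= 12132164 + 10619863 - 7089500 - 5392783 + 2679689 + 1741630 - 614154 - 329931 + 75175 + 31185 - 3718 - 1002 + 30 + 2
= 13848650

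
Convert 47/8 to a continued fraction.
[5; 1, 7]

Euclidean algorithm steps:
47 = 5 × 8 + 7
8 = 1 × 7 + 1
7 = 7 × 1 + 0
Continued fraction: [5; 1, 7]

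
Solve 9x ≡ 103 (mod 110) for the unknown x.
x ≡ 97 (mod 110)

gcd(9, 110) = 1, which divides 103, so solutions exist.
Find 9^(-1) mod 110 by the extended Euclidean algorithm:
110 = 12 × 9 + 2  ⟹  2 = (1)·110 + (-12)·9
9 = 4 × 2 + 1  ⟹  1 = (-4)·110 + (49)·9
So (49)·9 ≡ 1 (mod 110), i.e. 9^(-1) ≡ 49 (mod 110).
x ≡ 49 × 103 = 5047 ≡ 97 (mod 110).
Check: 9 × 97 = 873 ≡ 103 (mod 110).
Unique solution: x ≡ 97 (mod 110)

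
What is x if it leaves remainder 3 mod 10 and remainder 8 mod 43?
223

Using Chinese Remainder Theorem:
M = 10 × 43 = 430
M1 = 43, M2 = 10
y1 = 43^(-1) mod 10 = 7
y2 = 10^(-1) mod 43 = 13
x = (3×43×7 + 8×10×13) mod 430 = 223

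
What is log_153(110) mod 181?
177

Baby-step giant-step with step n = ⌈√181⌉ = 14.
Baby steps 153^j mod 181 (j:value) for j=0..13: 0:1, 1:153, 2:60, 3:130, 4:161, 5:17, 6:67, 7:115, 8:38, 9:22, 10:108, 11:53, 12:145, 13:103.
Giant-step multiplier: 153^(-14) ≡ 153^(180-14) = 153^166 ≡ 166 (mod 181).
Giant steps γ_i = 110·166^i mod 181: γ_0=110, γ_1=160, γ_2=134, γ_3=162, γ_4=104, γ_5=69, γ_6=51, γ_7=140, γ_8=72, γ_9=6, γ_10=91, γ_11=83, γ_12=22 (in table at j=9).
x = i·n + j = 12·14 + 9 = 177.
Check: 153^177 ≡ 110 (mod 181).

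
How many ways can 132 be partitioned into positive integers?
6620830889

p(n) counts ways to write n as a sum of positive integers (order ignored).
Euler's pentagonal recurrence: p(k) = p(k-1) + p(k-2) - p(k-5) - p(k-7) + p(k-12) + p(k-15) - ... (offsets j(3j∓1)/2, signs ++--, p(0)=1, p(<0)=0).
DP table for k = 0..131: p(0)=1, p(1)=1, p(2)=2, p(3)=3, p(4)=5, p(5)=7, p(6)=11, p(7)=15, p(8)=22, p(9)=30, p(10)=42, p(11)=56, p(12)=77, p(13)=101, p(14)=135, p(15)=176, p(16)=231, p(17)=297, p(18)=385, p(19)=490, p(20)=627, p(21)=792, p(22)=1002, p(23)=1255, p(24)=1575, p(25)=1958, p(26)=2436, p(27)=3010, p(28)=3718, p(29)=4565, p(30)=5604, p(31)=6842, p(32)=8349, p(33)=10143, p(34)=12310, p(35)=14883, p(36)=17977, p(37)=21637, p(38)=26015, p(39)=31185, p(40)=37338, p(41)=44583, p(42)=53174, p(43)=63261, p(44)=75175, p(45)=89134, p(46)=105558, p(47)=124754, p(48)=147273, p(49)=173525, p(50)=204226, p(51)=239943, p(52)=281589, p(53)=329931, p(54)=386155, p(55)=451276, p(56)=526823, p(57)=614154, p(58)=715220, p(59)=831820, p(60)=966467, p(61)=1121505, p(62)=1300156, p(63)=1505499, p(64)=1741630, p(65)=2012558, p(66)=2323520, p(67)=2679689, p(68)=3087735, p(69)=3554345, p(70)=4087968, p(71)=4697205, p(72)=5392783, p(73)=6185689, p(74)=7089500, p(75)=8118264, p(76)=9289091, p(77)=10619863, p(78)=12132164, p(79)=13848650, p(80)=15796476, p(81)=18004327, p(82)=20506255, p(83)=23338469, p(84)=26543660, p(85)=30167357, p(86)=34262962, p(87)=38887673, p(88)=44108109, p(89)=49995925, p(90)=56634173, p(91)=64112359, p(92)=72533807, p(93)=82010177, p(94)=92669720, p(95)=104651419, p(96)=118114304, p(97)=133230930, p(98)=150198136, p(99)=169229875, p(100)=190569292, p(101)=214481126, p(102)=241265379, p(103)=271248950, p(104)=304801365, p(105)=342325709, p(106)=384276336, p(107)=431149389, p(108)=483502844, p(109)=541946240, p(110)=607163746, p(111)=679903203, p(112)=761002156, p(113)=851376628, p(114)=952050665, p(115)=1064144451, p(116)=1188908248, p(117)=1327710076, p(118)=1482074143, p(119)=1653668665, p(120)=1844349560, p(121)=2056148051, p(122)=2291320912, p(123)=2552338241, p(124)=2841940500, p(125)=3163127352, p(126)=3519222692, p(127)=3913864295, p(128)=4351078600, p(129)=4835271870, p(130)=5371315400, p(131)=5964539504.
Final step: p(132) = p(131) + p(130) - p(127) - p(125) + p(120) + p(117) - p(110) - p(106) + p(97) + p(92) - p(81) - p(75) + p(62) + p(55) - p(40) - p(32) + p(15) + p(6)
= 5964539504 + 5371315400 - 3913864295 - 3163127352 + 1844349560 + 1327710076 - 607163746 - 384276336 + 133230930 + 72533807 - 18004327 - 8118264 + 1300156 + 451276 - 37338 - 8349 + 176 + 11
= 6620830889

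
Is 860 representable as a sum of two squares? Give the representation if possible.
Not possible

Factorization: 860 = 2^2 × 5 × 43
By Fermat: n is sum of two squares iff every prime p ≡ 3 (mod 4) appears to even power.
Prime(s) ≡ 3 (mod 4) with odd exponent: [(43, 1)]
Therefore 860 cannot be expressed as a² + b².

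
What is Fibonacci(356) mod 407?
30

Matrix identity: Q^n = [[F_(n+1), F_n], [F_n, F_(n-1)]] with Q = [[1,1],[1,0]].
n = 356 = 101100100₂. Square-and-multiply, entries mod 407:
Q^1 = [[1,1],[1,0]]
Q^2 = (Q^1)² = [[2,1],[1,1]]
Q^5 = (Q^2)²·Q = [[8,5],[5,3]]
Q^11 = (Q^5)²·Q = [[144,89],[89,55]]
Q^22 = (Q^11)² = [[167,210],[210,364]]
Q^44 = (Q^22)² = [[357,399],[399,365]]
Q^89 = (Q^44)²·Q = [[44,122],[122,329]]
Q^178 = (Q^89)² = [[133,329],[329,211]]
Q^356 = (Q^178)² = [[167,30],[30,137]]
F_356 mod 407 = Q^356[0][1] = 30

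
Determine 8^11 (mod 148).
88

Repeated squaring. Binary of 11 = 1011.
8^1 ≡ 8 (mod 148); 8^2 ≡ 64 (mod 148); 8^4 ≡ 100 (mod 148); 8^8 ≡ 84 (mod 148)
8^11 = 8^1 × 8^2 × 8^8 ≡ 88 (mod 148)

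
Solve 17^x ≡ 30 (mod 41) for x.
31

Baby-step giant-step with step n = ⌈√41⌉ = 7.
Baby steps 17^j mod 41 (j:value) for j=0..6: 0:1, 1:17, 2:2, 3:34, 4:4, 5:27, 6:8.
Giant-step multiplier: 17^(-7) ≡ 17^(40-7) = 17^33 ≡ 19 (mod 41).
Giant steps γ_i = 30·19^i mod 41: γ_0=30, γ_1=37, γ_2=6, γ_3=32, γ_4=34 (in table at j=3).
x = i·n + j = 4·7 + 3 = 31.
Check: 17^31 ≡ 30 (mod 41).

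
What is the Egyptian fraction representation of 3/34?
1/12 + 1/204

Greedy algorithm:
3/34: ceiling(34/3) = 12, use 1/12
1/204: ceiling(204/1) = 204, use 1/204
Result: 3/34 = 1/12 + 1/204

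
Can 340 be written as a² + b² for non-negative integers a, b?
4² + 18² (a=4, b=18)

Factorization: 340 = 2^2 × 5 × 17
By Fermat: n is sum of two squares iff every prime p ≡ 3 (mod 4) appears to even power.
All primes ≡ 3 (mod 4) appear to even power.
Search a = 0, 1, 2, … for 340 - a² a perfect square: first hit at a = 4: 340 - 16 = 324 = 18².
340 = 4² + 18² = 16 + 324 ✓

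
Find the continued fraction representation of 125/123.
[1; 61, 2]

Euclidean algorithm steps:
125 = 1 × 123 + 2
123 = 61 × 2 + 1
2 = 2 × 1 + 0
Continued fraction: [1; 61, 2]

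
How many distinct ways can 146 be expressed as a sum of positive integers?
27517052599

p(n) counts ways to write n as a sum of positive integers (order ignored).
Euler's pentagonal recurrence: p(k) = p(k-1) + p(k-2) - p(k-5) - p(k-7) + p(k-12) + p(k-15) - ... (offsets j(3j∓1)/2, signs ++--, p(0)=1, p(<0)=0).
DP table for k = 0..145: p(0)=1, p(1)=1, p(2)=2, p(3)=3, p(4)=5, p(5)=7, p(6)=11, p(7)=15, p(8)=22, p(9)=30, p(10)=42, p(11)=56, p(12)=77, p(13)=101, p(14)=135, p(15)=176, p(16)=231, p(17)=297, p(18)=385, p(19)=490, p(20)=627, p(21)=792, p(22)=1002, p(23)=1255, p(24)=1575, p(25)=1958, p(26)=2436, p(27)=3010, p(28)=3718, p(29)=4565, p(30)=5604, p(31)=6842, p(32)=8349, p(33)=10143, p(34)=12310, p(35)=14883, p(36)=17977, p(37)=21637, p(38)=26015, p(39)=31185, p(40)=37338, p(41)=44583, p(42)=53174, p(43)=63261, p(44)=75175, p(45)=89134, p(46)=105558, p(47)=124754, p(48)=147273, p(49)=173525, p(50)=204226, p(51)=239943, p(52)=281589, p(53)=329931, p(54)=386155, p(55)=451276, p(56)=526823, p(57)=614154, p(58)=715220, p(59)=831820, p(60)=966467, p(61)=1121505, p(62)=1300156, p(63)=1505499, p(64)=1741630, p(65)=2012558, p(66)=2323520, p(67)=2679689, p(68)=3087735, p(69)=3554345, p(70)=4087968, p(71)=4697205, p(72)=5392783, p(73)=6185689, p(74)=7089500, p(75)=8118264, p(76)=9289091, p(77)=10619863, p(78)=12132164, p(79)=13848650, p(80)=15796476, p(81)=18004327, p(82)=20506255, p(83)=23338469, p(84)=26543660, p(85)=30167357, p(86)=34262962, p(87)=38887673, p(88)=44108109, p(89)=49995925, p(90)=56634173, p(91)=64112359, p(92)=72533807, p(93)=82010177, p(94)=92669720, p(95)=104651419, p(96)=118114304, p(97)=133230930, p(98)=150198136, p(99)=169229875, p(100)=190569292, p(101)=214481126, p(102)=241265379, p(103)=271248950, p(104)=304801365, p(105)=342325709, p(106)=384276336, p(107)=431149389, p(108)=483502844, p(109)=541946240, p(110)=607163746, p(111)=679903203, p(112)=761002156, p(113)=851376628, p(114)=952050665, p(115)=1064144451, p(116)=1188908248, p(117)=1327710076, p(118)=1482074143, p(119)=1653668665, p(120)=1844349560, p(121)=2056148051, p(122)=2291320912, p(123)=2552338241, p(124)=2841940500, p(125)=3163127352, p(126)=3519222692, p(127)=3913864295, p(128)=4351078600, p(129)=4835271870, p(130)=5371315400, p(131)=5964539504, p(132)=6620830889, p(133)=7346629512, p(134)=8149040695, p(135)=9035836076, p(136)=10015581680, p(137)=11097645016, p(138)=12292341831, p(139)=13610949895, p(140)=15065878135, p(141)=16670689208, p(142)=18440293320, p(143)=20390982757, p(144)=22540654445, p(145)=24908858009.
Final step: p(146) = p(145) + p(144) - p(141) - p(139) + p(134) + p(131) - p(124) - p(120) + p(111) + p(106) - p(95) - p(89) + p(76) + p(69) - p(54) - p(46) + p(29) + p(20) - p(1)
= 24908858009 + 22540654445 - 16670689208 - 13610949895 + 8149040695 + 5964539504 - 2841940500 - 1844349560 + 679903203 + 384276336 - 104651419 - 49995925 + 9289091 + 3554345 - 386155 - 105558 + 4565 + 627 - 1
= 27517052599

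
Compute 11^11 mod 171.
140

Repeated squaring. Binary of 11 = 1011.
11^1 ≡ 11 (mod 171); 11^2 ≡ 121 (mod 171); 11^4 ≡ 106 (mod 171); 11^8 ≡ 121 (mod 171)
11^11 = 11^1 × 11^2 × 11^8 ≡ 140 (mod 171)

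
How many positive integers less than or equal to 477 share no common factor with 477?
312

477 = 3^2 × 53
φ(n) = n × ∏(1 - 1/p) for each prime p dividing n
φ(477) = 477 × (1 - 1/3) × (1 - 1/53) = 312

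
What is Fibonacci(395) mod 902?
5

Matrix identity: Q^n = [[F_(n+1), F_n], [F_n, F_(n-1)]] with Q = [[1,1],[1,0]].
n = 395 = 110001011₂. Square-and-multiply, entries mod 902:
Q^1 = [[1,1],[1,0]]
Q^3 = (Q^1)²·Q = [[3,2],[2,1]]
Q^6 = (Q^3)² = [[13,8],[8,5]]
Q^12 = (Q^6)² = [[233,144],[144,89]]
Q^24 = (Q^12)² = [[159,366],[366,695]]
Q^49 = (Q^24)²·Q = [[55,485],[485,472]]
Q^98 = (Q^49)² = [[122,329],[329,695]]
Q^197 = (Q^98)²·Q = [[450,453],[453,899]]
Q^395 = (Q^197)²·Q = [[448,5],[5,443]]
F_395 mod 902 = Q^395[0][1] = 5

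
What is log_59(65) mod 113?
63

Baby-step giant-step with step n = ⌈√113⌉ = 11.
Baby steps 59^j mod 113 (j:value) for j=0..10: 0:1, 1:59, 2:91, 3:58, 4:32, 5:80, 6:87, 7:48, 8:7, 9:74, 10:72.
Giant-step multiplier: 59^(-11) ≡ 59^(112-11) = 59^101 ≡ 27 (mod 113).
Giant steps γ_i = 65·27^i mod 113: γ_0=65, γ_1=60, γ_2=38, γ_3=9, γ_4=17, γ_5=7 (in table at j=8).
x = i·n + j = 5·11 + 8 = 63.
Check: 59^63 ≡ 65 (mod 113).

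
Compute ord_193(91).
192

193 is prime, so ord(91) divides φ(193) = 192.
Divisors of 192: 1, 2, 3, 4, 6, 8, 12, 16, 24, 32, 48, 64, 96, 192.
Repeated squaring: 91^1 ≡ 91, 91^2 ≡ 175, 91^4 ≡ 131, 91^8 ≡ 177, 91^16 ≡ 63, 91^32 ≡ 109, 91^64 ≡ 108, 91^128 ≡ 84 (mod 193).
Test 91^d mod 193 for each divisor d in increasing order:
91^1 ≡ 91
91^2 ≡ 175
91^3 = 91^2·91^1 ≡ 99
91^4 ≡ 131
91^6 = 91^4·91^2 ≡ 151
91^8 ≡ 177
91^12 = 91^8·91^4 ≡ 27
91^16 ≡ 63
91^24 = 91^16·91^8 ≡ 150
91^32 ≡ 109
91^48 = 91^32·91^16 ≡ 112
91^64 ≡ 108
91^96 = 91^64·91^32 ≡ 192
91^192 = 91^128·91^64 ≡ 1  ← first divisor giving 1
The order is 192.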